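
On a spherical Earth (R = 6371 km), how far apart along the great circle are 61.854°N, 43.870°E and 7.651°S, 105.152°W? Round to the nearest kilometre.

Δλ = -105.152 − 43.870 = -149.022°.
Δφ = -7.651 − 61.854 = -69.505°.
a = sin²(Δφ/2) + cos φ₁ · cos φ₂ · sin²(Δλ/2) = 0.759115.
c = 2·atan2(√a, √(1−a)) = 2.11558 rad → d = 6371·c ≈ 13478.34 km.

13478 km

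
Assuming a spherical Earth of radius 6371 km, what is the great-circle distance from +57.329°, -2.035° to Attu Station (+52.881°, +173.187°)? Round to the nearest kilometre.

7753 km

Δλ = 173.187 − -2.035 = 175.222°.
Δφ = 52.881 − 57.329 = -4.448°.
a = sin²(Δφ/2) + cos φ₁ · cos φ₂ · sin²(Δλ/2) = 0.326703.
c = 2·atan2(√a, √(1−a)) = 1.21686 rad → d = 6371·c ≈ 7752.61 km.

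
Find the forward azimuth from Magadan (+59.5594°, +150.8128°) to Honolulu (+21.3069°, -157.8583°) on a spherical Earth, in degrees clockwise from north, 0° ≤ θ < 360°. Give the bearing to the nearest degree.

114°

Δλ = -157.8583 − 150.8128 = -308.6711°; wrapped into (−180°, 180°]: 51.3289°.
θ = atan2( sin Δλ · cos φ₂ , cos φ₁ · sin φ₂ − sin φ₁ · cos φ₂ · cos Δλ )
  = atan2(0.72738, -0.31780) = 113.601° → normalised to [0°, 360°): 113.601°.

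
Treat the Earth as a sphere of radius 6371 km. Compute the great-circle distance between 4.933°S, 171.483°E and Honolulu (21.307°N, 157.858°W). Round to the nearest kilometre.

Δλ = -157.858 − 171.483 = -329.341°; wrapped into (−180°, 180°]: 30.659°.
Δφ = 21.307 − -4.933 = 26.240°.
a = sin²(Δφ/2) + cos φ₁ · cos φ₂ · sin²(Δλ/2) = 0.116398.
c = 2·atan2(√a, √(1−a)) = 0.69633 rad → d = 6371·c ≈ 4436.29 km.

4436 km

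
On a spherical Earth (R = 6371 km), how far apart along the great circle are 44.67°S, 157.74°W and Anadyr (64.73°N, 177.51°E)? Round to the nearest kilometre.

12354 km

Δλ = 177.51 − -157.74 = 335.25°; wrapped into (−180°, 180°]: -24.75°.
Δφ = 64.73 − -44.67 = 109.40°.
a = sin²(Δφ/2) + cos φ₁ · cos φ₂ · sin²(Δλ/2) = 0.680024.
c = 2·atan2(√a, √(1−a)) = 1.93912 rad → d = 6371·c ≈ 12354.10 km.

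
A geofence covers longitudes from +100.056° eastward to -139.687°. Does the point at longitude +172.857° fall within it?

Yes

Band width going east from +100.056° to -139.687°: ((-139.687 − 100.056) mod 360) = 120.257°.
Offset of +172.857° east of the west edge: ((172.857 − 100.056) mod 360) = 72.801°.
72.801° ≤ 120.257° ⇒ inside.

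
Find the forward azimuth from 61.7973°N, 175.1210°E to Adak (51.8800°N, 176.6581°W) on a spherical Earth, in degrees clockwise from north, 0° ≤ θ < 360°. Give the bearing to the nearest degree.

152°

Δλ = -176.6581 − 175.1210 = -351.7791°; wrapped into (−180°, 180°]: 8.2209°.
θ = atan2( sin Δλ · cos φ₂ , cos φ₁ · sin φ₂ − sin φ₁ · cos φ₂ · cos Δλ )
  = atan2(0.08827, -0.16664) = 152.089° → normalised to [0°, 360°): 152.089°.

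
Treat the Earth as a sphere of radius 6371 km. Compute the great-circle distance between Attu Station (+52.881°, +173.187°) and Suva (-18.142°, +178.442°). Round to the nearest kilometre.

7914 km

Δλ = 178.442 − 173.187 = 5.255°.
Δφ = -18.142 − 52.881 = -71.023°.
a = sin²(Δφ/2) + cos φ₁ · cos φ₂ · sin²(Δλ/2) = 0.338611.
c = 2·atan2(√a, √(1−a)) = 1.24213 rad → d = 6371·c ≈ 7913.63 km.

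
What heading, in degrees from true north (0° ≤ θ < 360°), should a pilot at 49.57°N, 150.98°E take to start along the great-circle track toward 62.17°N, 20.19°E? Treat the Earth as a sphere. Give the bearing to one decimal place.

336.3°

Δλ = 20.19 − 150.98 = -130.79°.
θ = atan2( sin Δλ · cos φ₂ , cos φ₁ · sin φ₂ − sin φ₁ · cos φ₂ · cos Δλ )
  = atan2(-0.35346, 0.80566) = -23.688° → normalised to [0°, 360°): 336.312°.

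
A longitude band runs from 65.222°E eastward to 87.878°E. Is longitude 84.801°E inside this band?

Yes

Band width going east from +65.222° to +87.878°: ((87.878 − 65.222) mod 360) = 22.656°.
Offset of +84.801° east of the west edge: ((84.801 − 65.222) mod 360) = 19.579°.
19.579° ≤ 22.656° ⇒ inside.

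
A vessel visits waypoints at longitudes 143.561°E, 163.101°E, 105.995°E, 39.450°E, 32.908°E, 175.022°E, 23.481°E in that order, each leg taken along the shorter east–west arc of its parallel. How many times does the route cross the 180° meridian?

0

Leg 1: +143.561° → +163.101°, shortest Δλ = 19.54° (east) — does not cross 180°.
Leg 2: +163.101° → +105.995°, shortest Δλ = -57.106° (west) — does not cross 180°.
Leg 3: +105.995° → +39.450°, shortest Δλ = -66.545° (west) — does not cross 180°.
Leg 4: +39.450° → +32.908°, shortest Δλ = -6.542° (west) — does not cross 180°.
Leg 5: +32.908° → +175.022°, shortest Δλ = 142.114° (east) — does not cross 180°.
Leg 6: +175.022° → +23.481°, shortest Δλ = -151.541° (west) — does not cross 180°.
Total crossings: 0.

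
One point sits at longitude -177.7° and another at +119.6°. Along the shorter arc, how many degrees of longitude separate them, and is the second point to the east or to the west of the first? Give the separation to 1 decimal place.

62.7° west

Raw difference: 119.6 − -177.7 = 297.3°.
Normalise into (−180°, 180°]: 297.3° − 360° = -62.7°.
Negative ⇒ the second point lies to the west; separation 62.7°.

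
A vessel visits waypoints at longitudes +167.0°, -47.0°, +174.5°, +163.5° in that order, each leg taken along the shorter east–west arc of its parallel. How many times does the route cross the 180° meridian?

2

Leg 1: +167.0° → -47.0°, shortest Δλ = 146.0° (east) — crosses 180°.
Leg 2: -47.0° → +174.5°, shortest Δλ = -138.5° (west) — crosses 180°.
Leg 3: +174.5° → +163.5°, shortest Δλ = -11.0° (west) — does not cross 180°.
Total crossings: 2.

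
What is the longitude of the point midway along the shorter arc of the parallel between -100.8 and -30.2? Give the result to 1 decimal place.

-65.5°

Signed shortest Δλ from -100.8° to -30.2° is +70.6°.
Midpoint longitude = -100.8° + (+70.6°)/2 = -100.8° + 35.3° = -65.5°.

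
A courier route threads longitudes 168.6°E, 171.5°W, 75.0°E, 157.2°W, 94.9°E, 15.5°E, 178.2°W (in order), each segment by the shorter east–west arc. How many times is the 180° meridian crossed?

Leg 1: +168.6° → -171.5°, shortest Δλ = 19.9° (east) — crosses 180°.
Leg 2: -171.5° → +75.0°, shortest Δλ = -113.5° (west) — crosses 180°.
Leg 3: +75.0° → -157.2°, shortest Δλ = 127.8° (east) — crosses 180°.
Leg 4: -157.2° → +94.9°, shortest Δλ = -107.9° (west) — crosses 180°.
Leg 5: +94.9° → +15.5°, shortest Δλ = -79.4° (west) — does not cross 180°.
Leg 6: +15.5° → -178.2°, shortest Δλ = 166.3° (east) — crosses 180°.
Total crossings: 5.

5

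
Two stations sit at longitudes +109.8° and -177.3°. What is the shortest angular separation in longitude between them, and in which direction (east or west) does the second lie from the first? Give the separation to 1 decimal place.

Raw difference: -177.3 − 109.8 = -287.1°.
Normalise into (−180°, 180°]: -287.1° + 360° = 72.9°.
Positive ⇒ the second point lies to the east; separation 72.9°.

72.9° east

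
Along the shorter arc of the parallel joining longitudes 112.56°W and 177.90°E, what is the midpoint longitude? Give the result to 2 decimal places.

Signed shortest Δλ from -112.56° to +177.90° is -69.54°.
Midpoint longitude = -112.56° + (-69.54°)/2 = -112.56° − 34.77° = -147.33°.
(The naïve average (-112.56 + +177.90)/2 = 32.67° is on the wrong side of the globe.)

147.33°W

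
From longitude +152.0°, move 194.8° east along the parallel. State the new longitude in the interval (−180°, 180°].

-13.2°

Start at +152.0°; shift +194.8° → +346.8°.
+346.8° lies outside (−180°, 180°]; subtract 360° → -13.2°.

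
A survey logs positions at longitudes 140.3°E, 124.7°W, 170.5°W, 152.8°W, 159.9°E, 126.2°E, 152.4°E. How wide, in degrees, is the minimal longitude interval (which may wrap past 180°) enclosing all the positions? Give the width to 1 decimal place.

109.1°

Sort the longitudes: -170.5°, -152.8°, -124.7°, +126.2°, +140.3°, +152.4°, +159.9°.
Eastward gaps between consecutive values (wrapping around): 17.7°, 28.1°, 250.9°, 14.1°, 12.1°, 7.5°, 29.6°.
Largest gap = 250.9° ⇒ minimal covering band is its complement: 360° − 250.9° = 109.1°.
Band runs from +126.2° eastward to -124.7°, crossing the antimeridian.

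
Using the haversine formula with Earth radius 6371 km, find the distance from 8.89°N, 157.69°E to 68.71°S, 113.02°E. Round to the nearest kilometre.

Δλ = 113.02 − 157.69 = -44.67°.
Δφ = -68.71 − 8.89 = -77.60°.
a = sin²(Δφ/2) + cos φ₁ · cos φ₂ · sin²(Δλ/2) = 0.444438.
c = 2·atan2(√a, √(1−a)) = 1.45944 rad → d = 6371·c ≈ 9298.11 km.

9298 km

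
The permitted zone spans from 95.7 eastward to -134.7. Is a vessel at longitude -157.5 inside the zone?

Yes

Band width going east from +95.7° to -134.7°: ((-134.7 − 95.7) mod 360) = 129.6°.
Offset of -157.5° east of the west edge: ((-157.5 − 95.7) mod 360) = 106.8°.
106.8° ≤ 129.6° ⇒ inside.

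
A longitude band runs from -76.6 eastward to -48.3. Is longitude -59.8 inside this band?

Yes

Band width going east from -76.6° to -48.3°: ((-48.3 − -76.6) mod 360) = 28.3°.
Offset of -59.8° east of the west edge: ((-59.8 − -76.6) mod 360) = 16.8°.
16.8° ≤ 28.3° ⇒ inside.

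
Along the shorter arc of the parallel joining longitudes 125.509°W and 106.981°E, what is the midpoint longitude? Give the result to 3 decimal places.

Signed shortest Δλ from -125.509° to +106.981° is -127.510°.
Midpoint longitude = -125.509° + (-127.510°)/2 = -125.509° − 63.755° = -189.264°.
Normalise into (−180°, 180°]: +170.736°.
(The naïve average (-125.509 + +106.981)/2 = -9.264° is on the wrong side of the globe.)

170.736°E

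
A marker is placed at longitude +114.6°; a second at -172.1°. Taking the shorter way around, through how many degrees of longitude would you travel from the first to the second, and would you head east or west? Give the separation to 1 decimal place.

Raw difference: -172.1 − 114.6 = -286.7°.
Normalise into (−180°, 180°]: -286.7° + 360° = 73.3°.
Positive ⇒ the second point lies to the east; separation 73.3°.

73.3° east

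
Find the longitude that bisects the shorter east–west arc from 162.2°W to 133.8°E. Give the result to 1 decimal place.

165.8°E

Signed shortest Δλ from -162.2° to +133.8° is -64.0°.
Midpoint longitude = -162.2° + (-64.0°)/2 = -162.2° − 32.0° = -194.2°.
Normalise into (−180°, 180°]: +165.8°.
(The naïve average (-162.2 + +133.8)/2 = -14.2° is on the wrong side of the globe.)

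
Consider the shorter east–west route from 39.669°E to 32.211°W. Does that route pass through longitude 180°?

No

Signed shortest Δλ = ((-32.211 − 39.669 + 180) mod 360) − 180 = -71.88°.
Going west by 71.88° from +39.669° reaches -32.211° without touching 180°.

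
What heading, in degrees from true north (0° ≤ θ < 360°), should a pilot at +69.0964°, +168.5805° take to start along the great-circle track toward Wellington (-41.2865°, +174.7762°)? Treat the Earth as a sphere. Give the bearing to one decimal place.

Δλ = 174.7762 − 168.5805 = 6.1957°.
θ = atan2( sin Δλ · cos φ₂ , cos φ₁ · sin φ₂ − sin φ₁ · cos φ₂ · cos Δλ )
  = atan2(0.08110, -0.93329) = 175.034° → normalised to [0°, 360°): 175.034°.

175.0°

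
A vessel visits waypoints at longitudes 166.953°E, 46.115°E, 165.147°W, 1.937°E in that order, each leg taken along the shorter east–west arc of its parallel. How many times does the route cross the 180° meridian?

Leg 1: +166.953° → +46.115°, shortest Δλ = -120.838° (west) — does not cross 180°.
Leg 2: +46.115° → -165.147°, shortest Δλ = 148.738° (east) — crosses 180°.
Leg 3: -165.147° → +1.937°, shortest Δλ = 167.084° (east) — does not cross 180°.
Total crossings: 1.

1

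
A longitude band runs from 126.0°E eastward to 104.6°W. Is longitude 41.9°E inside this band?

Band width going east from +126.0° to -104.6°: ((-104.6 − 126.0) mod 360) = 129.4°.
Offset of +41.9° east of the west edge: ((41.9 − 126.0) mod 360) = 275.9°.
275.9° > 129.4° ⇒ outside.

No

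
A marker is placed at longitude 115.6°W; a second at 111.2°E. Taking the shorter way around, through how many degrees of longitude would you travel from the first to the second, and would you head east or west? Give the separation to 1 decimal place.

133.2° west

Raw difference: 111.2 − -115.6 = 226.8°.
Normalise into (−180°, 180°]: 226.8° − 360° = -133.2°.
Negative ⇒ the second point lies to the west; separation 133.2°.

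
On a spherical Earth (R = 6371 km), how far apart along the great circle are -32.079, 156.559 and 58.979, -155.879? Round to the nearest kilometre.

11034 km

Δλ = -155.879 − 156.559 = -312.438°; wrapped into (−180°, 180°]: 47.562°.
Δφ = 58.979 − -32.079 = 91.058°.
a = sin²(Δφ/2) + cos φ₁ · cos φ₂ · sin²(Δλ/2) = 0.580236.
c = 2·atan2(√a, √(1−a)) = 1.73197 rad → d = 6371·c ≈ 11034.35 km.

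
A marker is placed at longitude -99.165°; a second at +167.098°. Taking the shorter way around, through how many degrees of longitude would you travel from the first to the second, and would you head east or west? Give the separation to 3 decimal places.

93.737° west

Raw difference: 167.098 − -99.165 = 266.263°.
Normalise into (−180°, 180°]: 266.263° − 360° = -93.737°.
Negative ⇒ the second point lies to the west; separation 93.737°.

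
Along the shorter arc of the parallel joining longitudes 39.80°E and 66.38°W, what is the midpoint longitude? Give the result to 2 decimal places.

13.29°W

Signed shortest Δλ from +39.80° to -66.38° is -106.18°.
Midpoint longitude = +39.80° + (-106.18°)/2 = +39.80° − 53.09° = -13.29°.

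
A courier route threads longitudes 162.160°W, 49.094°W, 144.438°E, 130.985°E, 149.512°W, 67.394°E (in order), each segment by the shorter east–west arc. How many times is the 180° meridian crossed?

3

Leg 1: -162.160° → -49.094°, shortest Δλ = 113.066° (east) — does not cross 180°.
Leg 2: -49.094° → +144.438°, shortest Δλ = -166.468° (west) — crosses 180°.
Leg 3: +144.438° → +130.985°, shortest Δλ = -13.453° (west) — does not cross 180°.
Leg 4: +130.985° → -149.512°, shortest Δλ = 79.503° (east) — crosses 180°.
Leg 5: -149.512° → +67.394°, shortest Δλ = -143.094° (west) — crosses 180°.
Total crossings: 3.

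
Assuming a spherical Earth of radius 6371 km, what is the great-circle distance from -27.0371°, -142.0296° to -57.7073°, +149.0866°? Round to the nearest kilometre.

6254 km

Δλ = 149.0866 − -142.0296 = 291.1162°; wrapped into (−180°, 180°]: -68.8838°.
Δφ = -57.7073 − -27.0371 = -30.6702°.
a = sin²(Δφ/2) + cos φ₁ · cos φ₂ · sin²(Δλ/2) = 0.222154.
c = 2·atan2(√a, √(1−a)) = 0.98160 rad → d = 6371·c ≈ 6253.78 km.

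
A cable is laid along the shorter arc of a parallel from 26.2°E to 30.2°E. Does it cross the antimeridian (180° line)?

Signed shortest Δλ = ((30.2 − 26.2 + 180) mod 360) − 180 = 4.0°.
Going east by 4.0° from +26.2° reaches +30.2° without touching 180°.

No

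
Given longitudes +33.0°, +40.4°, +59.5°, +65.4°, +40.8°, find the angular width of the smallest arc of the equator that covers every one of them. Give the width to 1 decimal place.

32.4°

Sort the longitudes: +33.0°, +40.4°, +40.8°, +59.5°, +65.4°.
Eastward gaps between consecutive values (wrapping around): 7.4°, 0.4°, 18.7°, 5.9°, 327.6°.
Largest gap = 327.6° ⇒ minimal covering band is its complement: 360° − 327.6° = 32.4°.
Band runs from +33.0° eastward to +65.4°.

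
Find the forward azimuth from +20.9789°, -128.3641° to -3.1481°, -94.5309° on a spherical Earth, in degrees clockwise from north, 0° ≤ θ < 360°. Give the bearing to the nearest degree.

122°

Δλ = -94.5309 − -128.3641 = 33.8332°.
θ = atan2( sin Δλ · cos φ₂ , cos φ₁ · sin φ₂ − sin φ₁ · cos φ₂ · cos Δλ )
  = atan2(0.55594, -0.34822) = 122.062° → normalised to [0°, 360°): 122.062°.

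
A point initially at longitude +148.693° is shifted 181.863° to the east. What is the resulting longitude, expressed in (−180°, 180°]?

Start at +148.693°; shift +181.863° → +330.556°.
+330.556° lies outside (−180°, 180°]; subtract 360° → -29.444°.

-29.444°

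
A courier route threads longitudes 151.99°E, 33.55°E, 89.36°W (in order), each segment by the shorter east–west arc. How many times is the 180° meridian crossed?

0

Leg 1: +151.99° → +33.55°, shortest Δλ = -118.44° (west) — does not cross 180°.
Leg 2: +33.55° → -89.36°, shortest Δλ = -122.91° (west) — does not cross 180°.
Total crossings: 0.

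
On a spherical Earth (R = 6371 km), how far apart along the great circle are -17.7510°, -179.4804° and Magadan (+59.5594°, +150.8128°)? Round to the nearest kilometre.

9008 km

Δλ = 150.8128 − -179.4804 = 330.2932°; wrapped into (−180°, 180°]: -29.7068°.
Δφ = 59.5594 − -17.7510 = 77.3104°.
a = sin²(Δφ/2) + cos φ₁ · cos φ₂ · sin²(Δλ/2) = 0.421874.
c = 2·atan2(√a, √(1−a)) = 1.41390 rad → d = 6371·c ≈ 9007.96 km.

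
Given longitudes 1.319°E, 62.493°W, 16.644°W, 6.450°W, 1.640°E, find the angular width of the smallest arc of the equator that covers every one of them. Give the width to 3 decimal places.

64.133°

Sort the longitudes: -62.493°, -16.644°, -6.450°, +1.319°, +1.640°.
Eastward gaps between consecutive values (wrapping around): 45.849°, 10.194°, 7.769°, 0.321°, 295.867°.
Largest gap = 295.867° ⇒ minimal covering band is its complement: 360° − 295.867° = 64.133°.
Band runs from -62.493° eastward to +1.640°.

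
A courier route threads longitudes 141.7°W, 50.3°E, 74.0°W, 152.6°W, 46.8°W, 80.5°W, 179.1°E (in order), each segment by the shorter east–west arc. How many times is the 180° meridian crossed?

Leg 1: -141.7° → +50.3°, shortest Δλ = -168.0° (west) — crosses 180°.
Leg 2: +50.3° → -74.0°, shortest Δλ = -124.3° (west) — does not cross 180°.
Leg 3: -74.0° → -152.6°, shortest Δλ = -78.6° (west) — does not cross 180°.
Leg 4: -152.6° → -46.8°, shortest Δλ = 105.8° (east) — does not cross 180°.
Leg 5: -46.8° → -80.5°, shortest Δλ = -33.7° (west) — does not cross 180°.
Leg 6: -80.5° → +179.1°, shortest Δλ = -100.4° (west) — crosses 180°.
Total crossings: 2.

2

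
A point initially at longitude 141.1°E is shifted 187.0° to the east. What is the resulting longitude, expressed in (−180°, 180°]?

Start at +141.1°; shift +187.0° → +328.1°.
+328.1° lies outside (−180°, 180°]; subtract 360° → -31.9°.

31.9°W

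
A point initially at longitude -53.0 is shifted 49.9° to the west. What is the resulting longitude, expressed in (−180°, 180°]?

-102.9°

Start at -53.0°; shift −49.9° → -102.9°.
-102.9° already lies in (−180°, 180°].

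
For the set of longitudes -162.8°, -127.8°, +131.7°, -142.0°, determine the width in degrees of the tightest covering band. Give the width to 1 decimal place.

Sort the longitudes: -162.8°, -142.0°, -127.8°, +131.7°.
Eastward gaps between consecutive values (wrapping around): 20.8°, 14.2°, 259.5°, 65.5°.
Largest gap = 259.5° ⇒ minimal covering band is its complement: 360° − 259.5° = 100.5°.
Band runs from +131.7° eastward to -127.8°, crossing the antimeridian.

100.5°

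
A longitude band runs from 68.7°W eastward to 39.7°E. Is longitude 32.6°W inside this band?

Band width going east from -68.7° to +39.7°: ((39.7 − -68.7) mod 360) = 108.4°.
Offset of -32.6° east of the west edge: ((-32.6 − -68.7) mod 360) = 36.1°.
36.1° ≤ 108.4° ⇒ inside.

Yes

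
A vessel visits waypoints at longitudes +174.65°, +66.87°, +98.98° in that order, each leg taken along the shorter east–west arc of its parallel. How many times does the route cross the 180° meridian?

0

Leg 1: +174.65° → +66.87°, shortest Δλ = -107.78° (west) — does not cross 180°.
Leg 2: +66.87° → +98.98°, shortest Δλ = 32.11° (east) — does not cross 180°.
Total crossings: 0.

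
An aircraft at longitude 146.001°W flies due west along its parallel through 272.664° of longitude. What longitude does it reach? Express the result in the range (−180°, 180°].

58.665°W

Start at -146.001°; shift −272.664° → -418.665°.
-418.665° lies outside (−180°, 180°]; add 360° → -58.665°.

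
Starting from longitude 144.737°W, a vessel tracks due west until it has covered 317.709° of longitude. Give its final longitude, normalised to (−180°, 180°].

102.446°W

Start at -144.737°; shift −317.709° → -462.446°.
-462.446° lies outside (−180°, 180°]; add 360° → -102.446°.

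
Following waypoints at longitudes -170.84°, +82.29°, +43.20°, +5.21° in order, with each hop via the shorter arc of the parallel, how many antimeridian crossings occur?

1

Leg 1: -170.84° → +82.29°, shortest Δλ = -106.87° (west) — crosses 180°.
Leg 2: +82.29° → +43.20°, shortest Δλ = -39.09° (west) — does not cross 180°.
Leg 3: +43.20° → +5.21°, shortest Δλ = -37.99° (west) — does not cross 180°.
Total crossings: 1.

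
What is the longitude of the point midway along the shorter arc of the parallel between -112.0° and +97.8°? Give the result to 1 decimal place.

Signed shortest Δλ from -112.0° to +97.8° is -150.2°.
Midpoint longitude = -112.0° + (-150.2°)/2 = -112.0° − 75.1° = -187.1°.
Normalise into (−180°, 180°]: +172.9°.
(The naïve average (-112.0 + +97.8)/2 = -7.1° is on the wrong side of the globe.)

+172.9°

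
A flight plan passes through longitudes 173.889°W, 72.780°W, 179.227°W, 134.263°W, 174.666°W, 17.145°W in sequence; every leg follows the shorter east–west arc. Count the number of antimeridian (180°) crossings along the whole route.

0

Leg 1: -173.889° → -72.780°, shortest Δλ = 101.109° (east) — does not cross 180°.
Leg 2: -72.780° → -179.227°, shortest Δλ = -106.447° (west) — does not cross 180°.
Leg 3: -179.227° → -134.263°, shortest Δλ = 44.964° (east) — does not cross 180°.
Leg 4: -134.263° → -174.666°, shortest Δλ = -40.403° (west) — does not cross 180°.
Leg 5: -174.666° → -17.145°, shortest Δλ = 157.521° (east) — does not cross 180°.
Total crossings: 0.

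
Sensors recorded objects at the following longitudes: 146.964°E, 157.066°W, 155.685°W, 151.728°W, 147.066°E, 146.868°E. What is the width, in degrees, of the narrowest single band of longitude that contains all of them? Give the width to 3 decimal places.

61.404°

Sort the longitudes: -157.066°, -155.685°, -151.728°, +146.868°, +146.964°, +147.066°.
Eastward gaps between consecutive values (wrapping around): 1.381°, 3.957°, 298.596°, 0.096°, 0.102°, 55.868°.
Largest gap = 298.596° ⇒ minimal covering band is its complement: 360° − 298.596° = 61.404°.
Band runs from +146.868° eastward to -151.728°, crossing the antimeridian.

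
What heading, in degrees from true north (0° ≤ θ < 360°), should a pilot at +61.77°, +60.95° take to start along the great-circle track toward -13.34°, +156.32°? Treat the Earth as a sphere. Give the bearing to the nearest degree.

Δλ = 156.32 − 60.95 = 95.37°.
θ = atan2( sin Δλ · cos φ₂ , cos φ₁ · sin φ₂ − sin φ₁ · cos φ₂ · cos Δλ )
  = atan2(0.96875, -0.02891) = 91.709° → normalised to [0°, 360°): 91.709°.

92°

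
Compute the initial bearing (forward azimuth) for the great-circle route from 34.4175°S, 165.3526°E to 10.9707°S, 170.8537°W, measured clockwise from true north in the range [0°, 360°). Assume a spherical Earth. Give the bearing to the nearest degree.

48°

Δλ = -170.8537 − 165.3526 = -336.2063°; wrapped into (−180°, 180°]: 23.7937°.
θ = atan2( sin Δλ · cos φ₂ , cos φ₁ · sin φ₂ − sin φ₁ · cos φ₂ · cos Δλ )
  = atan2(0.39607, 0.35073) = 48.474° → normalised to [0°, 360°): 48.474°.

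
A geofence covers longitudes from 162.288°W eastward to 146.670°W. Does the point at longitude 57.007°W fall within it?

No

Band width going east from -162.288° to -146.670°: ((-146.670 − -162.288) mod 360) = 15.618°.
Offset of -57.007° east of the west edge: ((-57.007 − -162.288) mod 360) = 105.281°.
105.281° > 15.618° ⇒ outside.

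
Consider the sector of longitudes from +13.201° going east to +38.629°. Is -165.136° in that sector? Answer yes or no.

Band width going east from +13.201° to +38.629°: ((38.629 − 13.201) mod 360) = 25.428°.
Offset of -165.136° east of the west edge: ((-165.136 − 13.201) mod 360) = 181.663°.
181.663° > 25.428° ⇒ outside.

No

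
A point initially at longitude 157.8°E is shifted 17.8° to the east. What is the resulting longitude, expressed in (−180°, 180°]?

Start at +157.8°; shift +17.8° → +175.6°.
+175.6° already lies in (−180°, 180°].

175.6°E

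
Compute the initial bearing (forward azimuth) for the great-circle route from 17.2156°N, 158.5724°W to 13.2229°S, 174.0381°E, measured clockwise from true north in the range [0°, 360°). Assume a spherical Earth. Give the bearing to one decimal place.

223.4°

Δλ = 174.0381 − -158.5724 = 332.6105°; wrapped into (−180°, 180°]: -27.3895°.
θ = atan2( sin Δλ · cos φ₂ , cos φ₁ · sin φ₂ − sin φ₁ · cos φ₂ · cos Δλ )
  = atan2(-0.44784, -0.47431) = -136.644° → normalised to [0°, 360°): 223.356°.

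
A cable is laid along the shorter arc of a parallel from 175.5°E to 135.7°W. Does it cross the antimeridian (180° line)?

Naïve |-135.7 − 175.5| = 311.2° > 180°, so the shorter arc goes the other way round — across 180°.
Signed shortest Δλ = ((-135.7 − 175.5 + 180) mod 360) − 180 = 48.8°.
Going east by 48.8° from +175.5° passes through 180° before reaching -135.7°.

Yes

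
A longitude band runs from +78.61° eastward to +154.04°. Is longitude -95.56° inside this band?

No

Band width going east from +78.61° to +154.04°: ((154.04 − 78.61) mod 360) = 75.43°.
Offset of -95.56° east of the west edge: ((-95.56 − 78.61) mod 360) = 185.83°.
185.83° > 75.43° ⇒ outside.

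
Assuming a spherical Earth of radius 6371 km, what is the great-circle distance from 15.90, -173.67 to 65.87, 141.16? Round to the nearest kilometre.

Δλ = 141.16 − -173.67 = 314.83°; wrapped into (−180°, 180°]: -45.17°.
Δφ = 65.87 − 15.90 = 49.97°.
a = sin²(Δφ/2) + cos φ₁ · cos φ₂ · sin²(Δλ/2) = 0.236397.
c = 2·atan2(√a, √(1−a)) = 1.01549 rad → d = 6371·c ≈ 6469.67 km.

6470 km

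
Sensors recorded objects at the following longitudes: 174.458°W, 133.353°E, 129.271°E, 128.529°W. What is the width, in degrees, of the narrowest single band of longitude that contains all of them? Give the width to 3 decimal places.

Sort the longitudes: -174.458°, -128.529°, +129.271°, +133.353°.
Eastward gaps between consecutive values (wrapping around): 45.929°, 257.800°, 4.082°, 52.189°.
Largest gap = 257.800° ⇒ minimal covering band is its complement: 360° − 257.800° = 102.200°.
Band runs from +129.271° eastward to -128.529°, crossing the antimeridian.

102.200°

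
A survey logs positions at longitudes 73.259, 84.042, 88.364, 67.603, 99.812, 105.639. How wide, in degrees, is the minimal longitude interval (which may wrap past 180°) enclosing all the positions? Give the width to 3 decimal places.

38.036°

Sort the longitudes: +67.603°, +73.259°, +84.042°, +88.364°, +99.812°, +105.639°.
Eastward gaps between consecutive values (wrapping around): 5.656°, 10.783°, 4.322°, 11.448°, 5.827°, 321.964°.
Largest gap = 321.964° ⇒ minimal covering band is its complement: 360° − 321.964° = 38.036°.
Band runs from +67.603° eastward to +105.639°.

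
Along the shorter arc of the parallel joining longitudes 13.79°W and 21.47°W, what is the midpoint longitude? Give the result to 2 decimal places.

17.63°W

Signed shortest Δλ from -13.79° to -21.47° is -7.68°.
Midpoint longitude = -13.79° + (-7.68°)/2 = -13.79° − 3.84° = -17.63°.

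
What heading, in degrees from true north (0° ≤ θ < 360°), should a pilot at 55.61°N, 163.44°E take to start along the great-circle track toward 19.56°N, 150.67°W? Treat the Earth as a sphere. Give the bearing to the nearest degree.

Δλ = -150.67 − 163.44 = -314.11°; wrapped into (−180°, 180°]: 45.89°.
θ = atan2( sin Δλ · cos φ₂ , cos φ₁ · sin φ₂ − sin φ₁ · cos φ₂ · cos Δλ )
  = atan2(0.67657, -0.35213) = 117.496° → normalised to [0°, 360°): 117.496°.

117°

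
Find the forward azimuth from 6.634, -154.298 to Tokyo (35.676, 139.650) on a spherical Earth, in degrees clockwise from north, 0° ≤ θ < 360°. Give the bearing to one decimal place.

306.1°

Δλ = 139.650 − -154.298 = 293.948°; wrapped into (−180°, 180°]: -66.052°.
θ = atan2( sin Δλ · cos φ₂ , cos φ₁ · sin φ₂ − sin φ₁ · cos φ₂ · cos Δλ )
  = atan2(-0.74240, 0.54120) = -53.908° → normalised to [0°, 360°): 306.092°.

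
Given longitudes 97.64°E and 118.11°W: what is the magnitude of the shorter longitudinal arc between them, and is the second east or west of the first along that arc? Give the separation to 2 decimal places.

144.25° east

Raw difference: -118.11 − 97.64 = -215.75°.
Normalise into (−180°, 180°]: -215.75° + 360° = 144.25°.
Positive ⇒ the second point lies to the east; separation 144.25°.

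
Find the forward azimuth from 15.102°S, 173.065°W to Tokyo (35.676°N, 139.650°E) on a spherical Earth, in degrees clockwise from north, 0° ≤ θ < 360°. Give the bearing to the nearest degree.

Δλ = 139.650 − -173.065 = 312.715°; wrapped into (−180°, 180°]: -47.285°.
θ = atan2( sin Δλ · cos φ₂ , cos φ₁ · sin φ₂ − sin φ₁ · cos φ₂ · cos Δλ )
  = atan2(-0.59685, 0.70663) = -40.186° → normalised to [0°, 360°): 319.814°.

320°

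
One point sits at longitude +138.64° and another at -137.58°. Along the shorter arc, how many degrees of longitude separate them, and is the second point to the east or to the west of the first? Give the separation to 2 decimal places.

83.78° east

Raw difference: -137.58 − 138.64 = -276.22°.
Normalise into (−180°, 180°]: -276.22° + 360° = 83.78°.
Positive ⇒ the second point lies to the east; separation 83.78°.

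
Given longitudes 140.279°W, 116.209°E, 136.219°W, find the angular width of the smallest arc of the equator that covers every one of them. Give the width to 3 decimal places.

107.572°

Sort the longitudes: -140.279°, -136.219°, +116.209°.
Eastward gaps between consecutive values (wrapping around): 4.060°, 252.428°, 103.512°.
Largest gap = 252.428° ⇒ minimal covering band is its complement: 360° − 252.428° = 107.572°.
Band runs from +116.209° eastward to -136.219°, crossing the antimeridian.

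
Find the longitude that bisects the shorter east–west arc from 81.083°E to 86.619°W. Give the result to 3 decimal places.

2.768°W

Signed shortest Δλ from +81.083° to -86.619° is -167.702°.
Midpoint longitude = +81.083° + (-167.702°)/2 = +81.083° − 83.851° = -2.768°.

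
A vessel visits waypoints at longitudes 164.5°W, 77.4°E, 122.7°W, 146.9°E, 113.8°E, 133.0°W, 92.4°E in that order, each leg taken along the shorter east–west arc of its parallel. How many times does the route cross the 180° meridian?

Leg 1: -164.5° → +77.4°, shortest Δλ = -118.1° (west) — crosses 180°.
Leg 2: +77.4° → -122.7°, shortest Δλ = 159.9° (east) — crosses 180°.
Leg 3: -122.7° → +146.9°, shortest Δλ = -90.4° (west) — crosses 180°.
Leg 4: +146.9° → +113.8°, shortest Δλ = -33.1° (west) — does not cross 180°.
Leg 5: +113.8° → -133.0°, shortest Δλ = 113.2° (east) — crosses 180°.
Leg 6: -133.0° → +92.4°, shortest Δλ = -134.6° (west) — crosses 180°.
Total crossings: 5.

5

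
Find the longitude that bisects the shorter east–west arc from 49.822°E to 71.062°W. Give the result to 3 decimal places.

Signed shortest Δλ from +49.822° to -71.062° is -120.884°.
Midpoint longitude = +49.822° + (-120.884°)/2 = +49.822° − 60.442° = -10.620°.

10.620°W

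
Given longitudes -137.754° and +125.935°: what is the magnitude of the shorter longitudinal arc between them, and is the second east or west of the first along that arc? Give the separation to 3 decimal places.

Raw difference: 125.935 − -137.754 = 263.689°.
Normalise into (−180°, 180°]: 263.689° − 360° = -96.311°.
Negative ⇒ the second point lies to the west; separation 96.311°.

96.311° west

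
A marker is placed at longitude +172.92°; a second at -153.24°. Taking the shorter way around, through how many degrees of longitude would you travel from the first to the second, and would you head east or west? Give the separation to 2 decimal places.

Raw difference: -153.24 − 172.92 = -326.16°.
Normalise into (−180°, 180°]: -326.16° + 360° = 33.84°.
Positive ⇒ the second point lies to the east; separation 33.84°.

33.84° east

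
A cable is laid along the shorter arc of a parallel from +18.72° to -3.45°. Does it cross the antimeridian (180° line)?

Signed shortest Δλ = ((-3.45 − 18.72 + 180) mod 360) − 180 = -22.17°.
Going west by 22.17° from +18.72° reaches -3.45° without touching 180°.

No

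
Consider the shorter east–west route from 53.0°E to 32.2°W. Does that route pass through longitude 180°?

No

Signed shortest Δλ = ((-32.2 − 53.0 + 180) mod 360) − 180 = -85.2°.
Going west by 85.2° from +53.0° reaches -32.2° without touching 180°.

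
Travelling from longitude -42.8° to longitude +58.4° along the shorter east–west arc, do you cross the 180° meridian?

Signed shortest Δλ = ((58.4 − -42.8 + 180) mod 360) − 180 = 101.2°.
Going east by 101.2° from -42.8° reaches +58.4° without touching 180°.

No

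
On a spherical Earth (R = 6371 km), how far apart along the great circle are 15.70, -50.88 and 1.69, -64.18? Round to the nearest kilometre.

2134 km

Δλ = -64.18 − -50.88 = -13.30°.
Δφ = 1.69 − 15.70 = -14.01°.
a = sin²(Δφ/2) + cos φ₁ · cos φ₂ · sin²(Δλ/2) = 0.027778.
c = 2·atan2(√a, √(1−a)) = 0.33490 rad → d = 6371·c ≈ 2133.63 km.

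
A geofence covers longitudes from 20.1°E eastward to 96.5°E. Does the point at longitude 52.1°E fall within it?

Band width going east from +20.1° to +96.5°: ((96.5 − 20.1) mod 360) = 76.4°.
Offset of +52.1° east of the west edge: ((52.1 − 20.1) mod 360) = 32.0°.
32.0° ≤ 76.4° ⇒ inside.

Yes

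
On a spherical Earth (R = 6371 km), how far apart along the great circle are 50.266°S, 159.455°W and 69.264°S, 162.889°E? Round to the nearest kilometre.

Δλ = 162.889 − -159.455 = 322.344°; wrapped into (−180°, 180°]: -37.656°.
Δφ = -69.264 − -50.266 = -18.998°.
a = sin²(Δφ/2) + cos φ₁ · cos φ₂ · sin²(Δλ/2) = 0.050808.
c = 2·atan2(√a, √(1−a)) = 0.45472 rad → d = 6371·c ≈ 2897.01 km.

2897 km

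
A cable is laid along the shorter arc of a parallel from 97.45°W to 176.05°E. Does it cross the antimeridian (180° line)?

Naïve |176.05 − -97.45| = 273.5° > 180°, so the shorter arc goes the other way round — across 180°.
Signed shortest Δλ = ((176.05 − -97.45 + 180) mod 360) − 180 = -86.5°.
Going west by 86.5° from -97.45° passes through 180° before reaching +176.05°.

Yes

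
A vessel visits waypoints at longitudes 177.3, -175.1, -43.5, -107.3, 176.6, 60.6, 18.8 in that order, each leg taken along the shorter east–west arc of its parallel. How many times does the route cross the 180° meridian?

Leg 1: +177.3° → -175.1°, shortest Δλ = 7.6° (east) — crosses 180°.
Leg 2: -175.1° → -43.5°, shortest Δλ = 131.6° (east) — does not cross 180°.
Leg 3: -43.5° → -107.3°, shortest Δλ = -63.8° (west) — does not cross 180°.
Leg 4: -107.3° → +176.6°, shortest Δλ = -76.1° (west) — crosses 180°.
Leg 5: +176.6° → +60.6°, shortest Δλ = -116.0° (west) — does not cross 180°.
Leg 6: +60.6° → +18.8°, shortest Δλ = -41.8° (west) — does not cross 180°.
Total crossings: 2.

2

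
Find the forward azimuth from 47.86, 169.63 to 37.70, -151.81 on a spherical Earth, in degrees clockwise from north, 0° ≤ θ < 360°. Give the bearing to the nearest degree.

96°

Δλ = -151.81 − 169.63 = -321.44°; wrapped into (−180°, 180°]: 38.56°.
θ = atan2( sin Δλ · cos φ₂ , cos φ₁ · sin φ₂ − sin φ₁ · cos φ₂ · cos Δλ )
  = atan2(0.49320, -0.04847) = 95.613° → normalised to [0°, 360°): 95.613°.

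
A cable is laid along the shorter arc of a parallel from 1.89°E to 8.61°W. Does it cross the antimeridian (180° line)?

No

Signed shortest Δλ = ((-8.61 − 1.89 + 180) mod 360) − 180 = -10.5°.
Going west by 10.5° from +1.89° reaches -8.61° without touching 180°.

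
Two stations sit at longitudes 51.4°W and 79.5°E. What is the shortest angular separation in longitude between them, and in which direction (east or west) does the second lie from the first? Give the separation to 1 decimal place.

Raw difference: 79.5 − -51.4 = 130.9°.
Normalise into (−180°, 180°]: 130.9° stays 130.9°.
Positive ⇒ the second point lies to the east; separation 130.9°.

130.9° east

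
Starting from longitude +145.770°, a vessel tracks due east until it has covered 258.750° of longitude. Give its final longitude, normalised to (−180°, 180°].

Start at +145.770°; shift +258.750° → +404.520°.
+404.520° lies outside (−180°, 180°]; subtract 360° → +44.520°.

+44.520°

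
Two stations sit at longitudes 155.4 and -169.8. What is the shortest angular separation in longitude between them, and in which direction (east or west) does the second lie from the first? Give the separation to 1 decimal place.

Raw difference: -169.8 − 155.4 = -325.2°.
Normalise into (−180°, 180°]: -325.2° + 360° = 34.8°.
Positive ⇒ the second point lies to the east; separation 34.8°.

34.8° east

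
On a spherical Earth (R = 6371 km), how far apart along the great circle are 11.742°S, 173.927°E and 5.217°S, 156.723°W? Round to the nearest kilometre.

Δλ = -156.723 − 173.927 = -330.650°; wrapped into (−180°, 180°]: 29.350°.
Δφ = -5.217 − -11.742 = 6.525°.
a = sin²(Δφ/2) + cos φ₁ · cos φ₂ · sin²(Δλ/2) = 0.065815.
c = 2·atan2(√a, √(1−a)) = 0.51889 rad → d = 6371·c ≈ 3305.84 km.

3306 km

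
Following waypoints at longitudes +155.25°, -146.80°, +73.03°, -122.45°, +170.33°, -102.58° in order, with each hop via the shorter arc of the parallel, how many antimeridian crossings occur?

5

Leg 1: +155.25° → -146.80°, shortest Δλ = 57.95° (east) — crosses 180°.
Leg 2: -146.80° → +73.03°, shortest Δλ = -140.17° (west) — crosses 180°.
Leg 3: +73.03° → -122.45°, shortest Δλ = 164.52° (east) — crosses 180°.
Leg 4: -122.45° → +170.33°, shortest Δλ = -67.22° (west) — crosses 180°.
Leg 5: +170.33° → -102.58°, shortest Δλ = 87.09° (east) — crosses 180°.
Total crossings: 5.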